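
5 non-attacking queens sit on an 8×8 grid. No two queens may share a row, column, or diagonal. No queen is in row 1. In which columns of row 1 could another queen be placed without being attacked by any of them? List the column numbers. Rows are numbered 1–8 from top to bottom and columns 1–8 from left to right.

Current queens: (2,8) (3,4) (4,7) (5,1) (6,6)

columns 3

(2,8) attacks row 1 at column 8 and diagonals 7.
(3,4) attacks row 1 at column 4 and diagonals 2, 6.
(4,7) attacks row 1 at column 7 and diagonals 4.
(5,1) attacks row 1 at column 1 and diagonals 5.
(6,6) attacks row 1 at column 6 and diagonals 1.
Attacked columns: {1, 2, 4, 5, 6, 7, 8}. Safe: {3}.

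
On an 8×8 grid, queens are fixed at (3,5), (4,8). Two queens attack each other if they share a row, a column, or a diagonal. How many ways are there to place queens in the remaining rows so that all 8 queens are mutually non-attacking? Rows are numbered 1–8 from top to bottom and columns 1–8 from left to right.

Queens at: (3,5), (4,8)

6

Branch on row 1: col 1 → 1; col 2 → 1; col 4 → 3; col 6 → 1.
Sum: 1 + 1 + 3 + 1 = 6.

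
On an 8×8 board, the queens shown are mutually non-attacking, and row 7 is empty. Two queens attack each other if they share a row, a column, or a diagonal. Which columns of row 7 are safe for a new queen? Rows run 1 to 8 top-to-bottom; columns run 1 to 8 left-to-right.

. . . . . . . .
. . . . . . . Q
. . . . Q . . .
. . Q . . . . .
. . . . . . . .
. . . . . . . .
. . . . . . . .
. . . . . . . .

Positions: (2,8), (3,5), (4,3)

columns 2, 4, 7

(2,8) attacks row 7 at column 8 and diagonals 3.
(3,5) attacks row 7 at column 5 and diagonals 1.
(4,3) attacks row 7 at column 3 and diagonals 6.
Attacked columns: {1, 3, 5, 6, 8}. Safe: {2, 4, 7}.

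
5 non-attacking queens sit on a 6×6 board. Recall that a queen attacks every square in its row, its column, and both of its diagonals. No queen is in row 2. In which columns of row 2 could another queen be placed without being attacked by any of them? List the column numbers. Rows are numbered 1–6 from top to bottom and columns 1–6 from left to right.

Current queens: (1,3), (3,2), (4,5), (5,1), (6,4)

columns 6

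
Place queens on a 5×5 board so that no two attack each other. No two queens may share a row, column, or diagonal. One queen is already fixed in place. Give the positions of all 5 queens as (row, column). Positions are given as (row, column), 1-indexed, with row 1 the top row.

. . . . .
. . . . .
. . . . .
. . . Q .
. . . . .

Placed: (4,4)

(1,3) (2,5) (3,2) (4,4) (5,1)

Row 1: attacked by (4,4)→{1,4}. Safe: 2, 3, 5. Place at column 3.
Row 2: attacked by (1,3)→{2,3,4}; (4,4)→{2,4}. Safe: 1, 5. Place at column 5.
Row 3: attacked by (1,3)→{1,3,5}; (2,5)→{4,5}; (4,4)→{3,4,5}. Safe: 2. Place at column 2.
Row 5: attacked by (1,3)→{3}; (2,5)→{2,5}; (3,2)→{2,4}; (4,4)→{3,4,5}. Safe: 1. Place at column 1.
Columns [3, 5, 2, 4, 1], r−c [-2, -3, 1, 0, 4], r+c [4, 7, 5, 8, 6] are all distinct, so no two queens attack.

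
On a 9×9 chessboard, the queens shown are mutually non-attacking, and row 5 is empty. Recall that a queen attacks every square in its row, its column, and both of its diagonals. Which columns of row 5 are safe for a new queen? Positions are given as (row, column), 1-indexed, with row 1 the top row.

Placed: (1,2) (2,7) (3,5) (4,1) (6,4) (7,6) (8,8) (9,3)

columns 9

(1,2) attacks row 5 at column 2 and diagonals 6.
(2,7) attacks row 5 at column 7 and diagonals 4.
(3,5) attacks row 5 at column 5 and diagonals 3, 7.
(4,1) attacks row 5 at column 1 and diagonals 2.
(6,4) attacks row 5 at column 4 and diagonals 3, 5.
(7,6) attacks row 5 at column 6 and diagonals 4, 8.
(8,8) attacks row 5 at column 8 and diagonals 5.
(9,3) attacks row 5 at column 3 and diagonals 7.
Attacked columns: {1, 2, 3, 4, 5, 6, 7, 8}. Safe: {9}.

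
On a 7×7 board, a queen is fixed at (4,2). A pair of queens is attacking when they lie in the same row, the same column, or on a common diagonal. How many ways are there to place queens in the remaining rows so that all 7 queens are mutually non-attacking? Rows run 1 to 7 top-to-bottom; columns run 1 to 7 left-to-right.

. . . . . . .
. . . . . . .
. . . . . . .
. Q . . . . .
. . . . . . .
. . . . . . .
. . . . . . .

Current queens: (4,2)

6

Branch on row 1: col 1 → 1; col 3 → 2; col 4 → 2; col 6 → 0; col 7 → 1.
Sum: 1 + 2 + 2 + 0 + 1 = 6.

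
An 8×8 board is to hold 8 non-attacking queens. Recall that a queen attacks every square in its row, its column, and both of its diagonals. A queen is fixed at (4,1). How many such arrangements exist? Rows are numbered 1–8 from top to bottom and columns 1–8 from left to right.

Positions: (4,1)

Branch on row 1: col 2 → 2; col 3 → 4; col 5 → 5; col 6 → 4; col 7 → 2; col 8 → 1.
Sum: 2 + 4 + 5 + 4 + 2 + 1 = 18.

18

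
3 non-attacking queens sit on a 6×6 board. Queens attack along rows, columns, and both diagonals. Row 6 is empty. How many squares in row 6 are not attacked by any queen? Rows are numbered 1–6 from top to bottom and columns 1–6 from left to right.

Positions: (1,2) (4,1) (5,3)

2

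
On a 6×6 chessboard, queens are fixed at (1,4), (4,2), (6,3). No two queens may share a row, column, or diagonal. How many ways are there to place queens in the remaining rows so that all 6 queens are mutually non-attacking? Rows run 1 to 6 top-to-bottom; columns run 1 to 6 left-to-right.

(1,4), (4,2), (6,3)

Branch on row 2: col 1 → 1; col 6 → 0.
Sum: 1 + 0 = 1.

1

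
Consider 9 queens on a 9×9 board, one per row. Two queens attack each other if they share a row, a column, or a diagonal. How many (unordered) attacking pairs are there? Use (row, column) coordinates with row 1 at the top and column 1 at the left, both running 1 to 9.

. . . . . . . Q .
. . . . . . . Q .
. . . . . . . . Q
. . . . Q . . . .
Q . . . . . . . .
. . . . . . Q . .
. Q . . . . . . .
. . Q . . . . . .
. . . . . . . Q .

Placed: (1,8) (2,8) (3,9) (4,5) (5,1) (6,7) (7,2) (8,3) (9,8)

9

Same column: (1,8)–(2,8) (column 8); (1,8)–(9,8) (column 8); (2,8)–(9,8) (column 8).
Same diagonal: (1,8)–(4,5) (|1−4| = |8−5| = 3); (1,8)–(7,2) (|1−7| = |8−2| = 6); (2,8)–(3,9) (|2−3| = |8−9| = 1); (4,5)–(6,7) (|4−6| = |5−7| = 2); (4,5)–(7,2) (|4−7| = |5−2| = 3); (7,2)–(8,3) (|7−8| = |2−3| = 1).
Total attacking pairs: 9.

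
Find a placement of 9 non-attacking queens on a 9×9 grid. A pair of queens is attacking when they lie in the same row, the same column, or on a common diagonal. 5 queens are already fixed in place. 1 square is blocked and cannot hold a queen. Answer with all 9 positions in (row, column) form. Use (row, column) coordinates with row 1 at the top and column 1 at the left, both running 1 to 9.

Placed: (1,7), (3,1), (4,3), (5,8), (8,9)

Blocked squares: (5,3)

(1,7) (2,4) (3,1) (4,3) (5,8) (6,6) (7,2) (8,9) (9,5)

Row 2: attacked by (1,7)→{6,7,8}; (3,1)→{1,2}; (4,3)→{1,3,5}; (5,8)→{5,8}; (8,9)→{3,9}. Safe: 4. Place at column 4.
Row 6: attacked by (1,7)→{2,7}; (2,4)→{4,8}; (3,1)→{1,4}; (4,3)→{1,3,5}; (5,8)→{7,8,9}; (8,9)→{7,9}. Safe: 6. Place at column 6.
Row 7: attacked by (1,7)→{1,7}; (2,4)→{4,9}; (3,1)→{1,5}; (4,3)→{3,6}; (5,8)→{6,8}; (6,6)→{5,6,7}; (8,9)→{8,9}. Safe: 2. Place at column 2.
Row 9: attacked by (1,7)→{7}; (2,4)→{4}; (3,1)→{1,7}; (4,3)→{3,8}; (5,8)→{4,8}; (6,6)→{3,6,9}; (7,2)→{2,4}; (8,9)→{8,9}. Safe: 5. Place at column 5.
Columns [7, 4, 1, 3, 8, 6, 2, 9, 5], r−c [-6, -2, 2, 1, -3, 0, 5, -1, 4], r+c [8, 6, 4, 7, 13, 12, 9, 17, 14] are all distinct, so no two queens attack.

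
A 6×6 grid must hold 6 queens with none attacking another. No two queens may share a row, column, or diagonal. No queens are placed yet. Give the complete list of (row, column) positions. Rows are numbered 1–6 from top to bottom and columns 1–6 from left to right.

Row 1: Safe: 1, 2, 3, 4, 5, 6. Place at column 5.
Row 2: attacked by (1,5)→{4,5,6}. Safe: 1, 2, 3. Place at column 3.
Row 3: attacked by (1,5)→{3,5}; (2,3)→{2,3,4}. Safe: 1, 6. Place at column 1.
Row 4: attacked by (1,5)→{2,5}; (2,3)→{1,3,5}; (3,1)→{1,2}. Safe: 4, 6. Place at column 6.
Row 5: attacked by (1,5)→{1,5}; (2,3)→{3,6}; (3,1)→{1,3}; (4,6)→{5,6}. Safe: 2, 4. Place at column 4.
Row 6: attacked by (1,5)→{5}; (2,3)→{3}; (3,1)→{1,4}; (4,6)→{4,6}; (5,4)→{3,4,5}. Safe: 2. Place at column 2.
Columns [5, 3, 1, 6, 4, 2], r−c [-4, -1, 2, -2, 1, 4], r+c [6, 5, 4, 10, 9, 8] are all distinct, so no two queens attack.

(1,5) (2,3) (3,1) (4,6) (5,4) (6,2)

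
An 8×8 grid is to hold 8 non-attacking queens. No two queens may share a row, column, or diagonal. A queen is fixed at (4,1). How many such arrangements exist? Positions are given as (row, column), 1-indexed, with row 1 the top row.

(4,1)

18

Branch on row 1: col 2 → 2; col 3 → 4; col 5 → 5; col 6 → 4; col 7 → 2; col 8 → 1.
Sum: 2 + 4 + 5 + 4 + 2 + 1 = 18.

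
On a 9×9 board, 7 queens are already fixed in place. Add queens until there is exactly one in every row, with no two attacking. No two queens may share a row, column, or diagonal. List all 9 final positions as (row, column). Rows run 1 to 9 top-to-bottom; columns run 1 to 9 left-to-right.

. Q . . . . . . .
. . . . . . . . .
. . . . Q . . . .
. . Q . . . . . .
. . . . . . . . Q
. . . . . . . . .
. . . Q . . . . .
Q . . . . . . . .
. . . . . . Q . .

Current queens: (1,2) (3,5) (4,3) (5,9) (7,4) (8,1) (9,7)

(1,2) (2,8) (3,5) (4,3) (5,9) (6,6) (7,4) (8,1) (9,7)

Row 2: attacked by (1,2)→{1,2,3}; (3,5)→{4,5,6}; (4,3)→{1,3,5}; (5,9)→{6,9}; (7,4)→{4,9}; (8,1)→{1,7}; (9,7)→{7}. Safe: 8. Place at column 8.
Row 6: attacked by (1,2)→{2,7}; (2,8)→{4,8}; (3,5)→{2,5,8}; (4,3)→{1,3,5}; (5,9)→{8,9}; (7,4)→{3,4,5}; (8,1)→{1,3}; (9,7)→{4,7}. Safe: 6. Place at column 6.
Columns [2, 8, 5, 3, 9, 6, 4, 1, 7], r−c [-1, -6, -2, 1, -4, 0, 3, 7, 2], r+c [3, 10, 8, 7, 14, 12, 11, 9, 16] are all distinct, so no two queens attack.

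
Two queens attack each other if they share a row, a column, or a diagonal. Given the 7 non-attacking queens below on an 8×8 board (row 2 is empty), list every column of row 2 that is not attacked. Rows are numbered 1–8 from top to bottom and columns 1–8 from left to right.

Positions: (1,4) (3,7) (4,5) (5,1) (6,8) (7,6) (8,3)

columns 2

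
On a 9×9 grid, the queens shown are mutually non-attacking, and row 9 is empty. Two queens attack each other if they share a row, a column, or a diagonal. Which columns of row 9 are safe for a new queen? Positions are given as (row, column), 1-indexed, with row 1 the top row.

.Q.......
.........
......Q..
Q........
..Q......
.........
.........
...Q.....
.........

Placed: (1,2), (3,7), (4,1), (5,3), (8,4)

(1,2) attacks row 9 at column 2.
(3,7) attacks row 9 at column 7 and diagonals 1.
(4,1) attacks row 9 at column 1 and diagonals 6.
(5,3) attacks row 9 at column 3 and diagonals 7.
(8,4) attacks row 9 at column 4 and diagonals 3, 5.
Attacked columns: {1, 2, 3, 4, 5, 6, 7}. Safe: {8, 9}.

columns 8, 9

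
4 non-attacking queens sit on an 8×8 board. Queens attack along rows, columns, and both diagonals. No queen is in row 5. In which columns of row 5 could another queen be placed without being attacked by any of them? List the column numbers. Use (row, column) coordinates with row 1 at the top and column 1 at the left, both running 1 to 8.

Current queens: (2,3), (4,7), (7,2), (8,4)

columns 5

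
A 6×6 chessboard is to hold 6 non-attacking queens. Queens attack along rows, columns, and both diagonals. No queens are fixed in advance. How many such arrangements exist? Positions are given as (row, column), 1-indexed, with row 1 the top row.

4

Branch on row 1: col 1 → 0; col 2 → 1; col 3 → 1; col 4 → 1; col 5 → 1; col 6 → 0.
Sum: 0 + 1 + 1 + 1 + 1 + 0 = 4.
(This is the classic 6-queens count.)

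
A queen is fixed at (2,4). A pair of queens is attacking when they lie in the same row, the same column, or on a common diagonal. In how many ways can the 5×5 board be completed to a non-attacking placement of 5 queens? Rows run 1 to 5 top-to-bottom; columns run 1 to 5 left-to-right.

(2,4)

2

Branch on row 1: col 1 → 1; col 2 → 1.
Sum: 1 + 1 = 2.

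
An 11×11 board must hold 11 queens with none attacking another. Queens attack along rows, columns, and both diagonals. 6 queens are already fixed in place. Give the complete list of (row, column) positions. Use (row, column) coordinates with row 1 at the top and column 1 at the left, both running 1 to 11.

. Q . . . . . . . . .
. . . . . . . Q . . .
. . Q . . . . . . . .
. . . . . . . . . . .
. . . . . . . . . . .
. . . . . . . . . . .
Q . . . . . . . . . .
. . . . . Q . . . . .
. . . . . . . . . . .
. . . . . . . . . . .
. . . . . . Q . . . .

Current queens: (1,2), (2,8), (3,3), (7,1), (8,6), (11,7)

Row 4: attacked by (1,2)→{2,5}; (2,8)→{6,8,10}; (3,3)→{2,3,4}; (7,1)→{1,4}; (8,6)→{2,6,10}; (11,7)→{7}. Safe: 9, 11. Place at column 9.
Row 5: attacked by (1,2)→{2,6}; (2,8)→{5,8,11}; (3,3)→{1,3,5}; (4,9)→{8,9,10}; (7,1)→{1,3}; (8,6)→{3,6,9}; (11,7)→{1,7}. Safe: 4. Place at column 4.
Row 6: attacked by (1,2)→{2,7}; (2,8)→{4,8}; (3,3)→{3,6}; (4,9)→{7,9,11}; (5,4)→{3,4,5}; (7,1)→{1,2}; (8,6)→{4,6,8}; (11,7)→{2,7}. Safe: 10. Place at column 10.
Row 9: attacked by (1,2)→{2,10}; (2,8)→{1,8}; (3,3)→{3,9}; (4,9)→{4,9}; (5,4)→{4,8}; (6,10)→{7,10}; (7,1)→{1,3}; (8,6)→{5,6,7}; (11,7)→{5,7,9}. Safe: 11. Place at column 11.
Row 10: attacked by (1,2)→{2,11}; (2,8)→{8}; (3,3)→{3,10}; (4,9)→{3,9}; (5,4)→{4,9}; (6,10)→{6,10}; (7,1)→{1,4}; (8,6)→{4,6,8}; (9,11)→{10,11}; (11,7)→{6,7,8}. Safe: 5. Place at column 5.
Columns [2, 8, 3, 9, 4, 10, 1, 6, 11, 5, 7], r−c [-1, -6, 0, -5, 1, -4, 6, 2, -2, 5, 4], r+c [3, 10, 6, 13, 9, 16, 8, 14, 20, 15, 18] are all distinct, so no two queens attack.

(1,2) (2,8) (3,3) (4,9) (5,4) (6,10) (7,1) (8,6) (9,11) (10,5) (11,7)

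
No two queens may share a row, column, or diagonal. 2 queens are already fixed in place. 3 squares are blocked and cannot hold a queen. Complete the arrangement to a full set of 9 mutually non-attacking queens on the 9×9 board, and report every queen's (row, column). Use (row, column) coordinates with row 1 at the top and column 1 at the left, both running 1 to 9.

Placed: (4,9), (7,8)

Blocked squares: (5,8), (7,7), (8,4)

(1,1) (2,6) (3,2) (4,9) (5,7) (6,4) (7,8) (8,3) (9,5)

Row 1: attacked by (4,9)→{6,9}; (7,8)→{2,8}. Safe: 1, 3, 4, 5, 7. Place at column 1.
Row 2: attacked by (1,1)→{1,2}; (4,9)→{7,9}; (7,8)→{3,8}. Safe: 4, 5, 6. Place at column 6.
Row 3: attacked by (1,1)→{1,3}; (2,6)→{5,6,7}; (4,9)→{8,9}; (7,8)→{4,8}. Safe: 2. Place at column 2.
Row 5: attacked by (1,1)→{1,5}; (2,6)→{3,6,9}; (3,2)→{2,4}; (4,9)→{8,9}; (7,8)→{6,8}. Blocked: 8. Safe: 7. Place at column 7.
Row 6: attacked by (1,1)→{1,6}; (2,6)→{2,6}; (3,2)→{2,5}; (4,9)→{7,9}; (5,7)→{6,7,8}; (7,8)→{7,8,9}. Safe: 3, 4. Place at column 4.
Row 8: attacked by (1,1)→{1,8}; (2,6)→{6}; (3,2)→{2,7}; (4,9)→{5,9}; (5,7)→{4,7}; (6,4)→{2,4,6}; (7,8)→{7,8,9}. Blocked: 4. Safe: 3. Place at column 3.
Row 9: attacked by (1,1)→{1,9}; (2,6)→{6}; (3,2)→{2,8}; (4,9)→{4,9}; (5,7)→{3,7}; (6,4)→{1,4,7}; (7,8)→{6,8}; (8,3)→{2,3,4}. Safe: 5. Place at column 5.
Columns [1, 6, 2, 9, 7, 4, 8, 3, 5], r−c [0, -4, 1, -5, -2, 2, -1, 5, 4], r+c [2, 8, 5, 13, 12, 10, 15, 11, 14] are all distinct, so no two queens attack.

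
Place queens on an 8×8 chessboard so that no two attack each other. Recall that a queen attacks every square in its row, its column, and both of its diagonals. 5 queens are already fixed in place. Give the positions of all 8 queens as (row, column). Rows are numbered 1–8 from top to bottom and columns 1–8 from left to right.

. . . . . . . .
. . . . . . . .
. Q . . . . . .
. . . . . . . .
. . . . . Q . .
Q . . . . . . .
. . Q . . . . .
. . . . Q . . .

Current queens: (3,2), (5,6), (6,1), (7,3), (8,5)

(1,7) (2,4) (3,2) (4,8) (5,6) (6,1) (7,3) (8,5)

Row 1: attacked by (3,2)→{2,4}; (5,6)→{2,6}; (6,1)→{1,6}; (7,3)→{3}; (8,5)→{5}. Safe: 7, 8. Place at column 7.
Row 2: attacked by (1,7)→{6,7,8}; (3,2)→{1,2,3}; (5,6)→{3,6}; (6,1)→{1,5}; (7,3)→{3,8}; (8,5)→{5}. Safe: 4. Place at column 4.
Row 4: attacked by (1,7)→{4,7}; (2,4)→{2,4,6}; (3,2)→{1,2,3}; (5,6)→{5,6,7}; (6,1)→{1,3}; (7,3)→{3,6}; (8,5)→{1,5}. Safe: 8. Place at column 8.
Columns [7, 4, 2, 8, 6, 1, 3, 5], r−c [-6, -2, 1, -4, -1, 5, 4, 3], r+c [8, 6, 5, 12, 11, 7, 10, 13] are all distinct, so no two queens attack.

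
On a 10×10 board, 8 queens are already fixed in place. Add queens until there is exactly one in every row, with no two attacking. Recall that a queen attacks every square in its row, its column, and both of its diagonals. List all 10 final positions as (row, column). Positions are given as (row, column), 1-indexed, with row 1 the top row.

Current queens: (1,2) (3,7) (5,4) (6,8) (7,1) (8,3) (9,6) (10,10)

(1,2) (2,5) (3,7) (4,9) (5,4) (6,8) (7,1) (8,3) (9,6) (10,10)

Row 2: attacked by (1,2)→{1,2,3}; (3,7)→{6,7,8}; (5,4)→{1,4,7}; (6,8)→{4,8}; (7,1)→{1,6}; (8,3)→{3,9}; (9,6)→{6}; (10,10)→{2,10}. Safe: 5. Place at column 5.
Row 4: attacked by (1,2)→{2,5}; (2,5)→{3,5,7}; (3,7)→{6,7,8}; (5,4)→{3,4,5}; (6,8)→{6,8,10}; (7,1)→{1,4}; (8,3)→{3,7}; (9,6)→{1,6}; (10,10)→{4,10}. Safe: 9. Place at column 9.
Columns [2, 5, 7, 9, 4, 8, 1, 3, 6, 10], r−c [-1, -3, -4, -5, 1, -2, 6, 5, 3, 0], r+c [3, 7, 10, 13, 9, 14, 8, 11, 15, 20] are all distinct, so no two queens attack.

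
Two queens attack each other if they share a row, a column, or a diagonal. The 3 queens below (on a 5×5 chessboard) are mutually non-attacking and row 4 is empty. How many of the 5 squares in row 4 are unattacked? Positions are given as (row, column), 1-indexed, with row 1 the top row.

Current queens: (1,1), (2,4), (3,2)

1

(1,1) attacks row 4 at column 1 and diagonals 4.
(2,4) attacks row 4 at column 4 and diagonals 2.
(3,2) attacks row 4 at column 2 and diagonals 1, 3.
Attacked columns: {1, 2, 3, 4}. Safe: {5}.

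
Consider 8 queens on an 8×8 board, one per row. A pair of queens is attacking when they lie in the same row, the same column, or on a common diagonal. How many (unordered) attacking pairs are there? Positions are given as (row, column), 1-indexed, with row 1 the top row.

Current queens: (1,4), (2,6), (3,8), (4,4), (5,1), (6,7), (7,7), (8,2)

Same column: (1,4)–(4,4) (column 4); (6,7)–(7,7) (column 7).
Same diagonal: (2,6)–(4,4) (|2−4| = |6−4| = 2); (4,4)–(7,7) (|4−7| = |4−7| = 3).
Total attacking pairs: 4.

4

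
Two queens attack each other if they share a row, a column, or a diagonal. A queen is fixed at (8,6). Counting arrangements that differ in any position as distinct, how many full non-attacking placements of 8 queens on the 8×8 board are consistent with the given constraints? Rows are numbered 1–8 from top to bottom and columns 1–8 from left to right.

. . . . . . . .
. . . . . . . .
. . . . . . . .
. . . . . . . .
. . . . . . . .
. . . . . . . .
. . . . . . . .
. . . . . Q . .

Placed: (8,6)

16

Branch on row 1: col 1 → 0; col 2 → 0; col 3 → 5; col 4 → 4; col 5 → 3; col 7 → 2; col 8 → 2.
Sum: 0 + 0 + 5 + 4 + 3 + 2 + 2 = 16.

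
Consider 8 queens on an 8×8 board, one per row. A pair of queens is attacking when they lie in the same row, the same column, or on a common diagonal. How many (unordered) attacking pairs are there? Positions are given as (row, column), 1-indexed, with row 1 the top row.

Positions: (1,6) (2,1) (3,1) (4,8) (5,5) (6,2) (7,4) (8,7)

Same column: (2,1)–(3,1) (column 1).
Same diagonal: (2,1)–(8,7) (|2−8| = |1−7| = 6).
Total attacking pairs: 2.

2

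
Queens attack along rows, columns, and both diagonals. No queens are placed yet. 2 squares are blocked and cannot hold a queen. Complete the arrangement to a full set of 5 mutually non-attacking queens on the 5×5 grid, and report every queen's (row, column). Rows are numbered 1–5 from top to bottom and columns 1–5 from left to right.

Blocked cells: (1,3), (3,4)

(1,4) (2,2) (3,5) (4,3) (5,1)

Row 1: Blocked: 3. Safe: 1, 2, 4, 5. Place at column 4.
Row 2: attacked by (1,4)→{3,4,5}. Safe: 1, 2. Place at column 2.
Row 3: attacked by (1,4)→{2,4}; (2,2)→{1,2,3}. Blocked: 4. Safe: 5. Place at column 5.
Row 4: attacked by (1,4)→{1,4}; (2,2)→{2,4}; (3,5)→{4,5}. Safe: 3. Place at column 3.
Row 5: attacked by (1,4)→{4}; (2,2)→{2,5}; (3,5)→{3,5}; (4,3)→{2,3,4}. Safe: 1. Place at column 1.
Columns [4, 2, 5, 3, 1], r−c [-3, 0, -2, 1, 4], r+c [5, 4, 8, 7, 6] are all distinct, so no two queens attack.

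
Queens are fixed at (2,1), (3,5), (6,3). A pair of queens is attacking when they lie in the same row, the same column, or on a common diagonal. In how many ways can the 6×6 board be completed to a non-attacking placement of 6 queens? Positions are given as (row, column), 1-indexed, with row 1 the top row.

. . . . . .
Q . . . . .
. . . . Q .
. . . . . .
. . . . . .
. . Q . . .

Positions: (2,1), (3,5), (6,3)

Branch on row 1: col 4 → 1; col 6 → 0.
Sum: 1 + 0 = 1.

1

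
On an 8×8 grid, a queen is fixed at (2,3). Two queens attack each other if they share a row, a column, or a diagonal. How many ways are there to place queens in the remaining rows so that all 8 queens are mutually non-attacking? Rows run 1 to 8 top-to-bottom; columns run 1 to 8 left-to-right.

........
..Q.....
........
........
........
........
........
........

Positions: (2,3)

14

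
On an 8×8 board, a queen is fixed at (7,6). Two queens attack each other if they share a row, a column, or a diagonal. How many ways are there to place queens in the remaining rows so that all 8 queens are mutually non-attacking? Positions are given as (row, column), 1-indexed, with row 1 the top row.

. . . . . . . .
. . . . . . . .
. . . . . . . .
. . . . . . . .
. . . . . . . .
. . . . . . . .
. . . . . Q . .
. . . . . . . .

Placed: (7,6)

14

Branch on row 1: col 1 → 1; col 2 → 3; col 3 → 0; col 4 → 3; col 5 → 6; col 7 → 1; col 8 → 0.
Sum: 1 + 3 + 0 + 3 + 6 + 1 + 0 = 14.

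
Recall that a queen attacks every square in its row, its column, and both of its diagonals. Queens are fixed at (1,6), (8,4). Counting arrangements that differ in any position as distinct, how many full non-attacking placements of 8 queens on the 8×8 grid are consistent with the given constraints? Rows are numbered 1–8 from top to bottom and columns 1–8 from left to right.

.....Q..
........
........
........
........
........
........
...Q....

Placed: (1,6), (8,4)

Branch on row 2: col 1 → 1; col 2 → 1; col 3 → 2; col 8 → 0.
Sum: 1 + 1 + 2 + 0 = 4.

4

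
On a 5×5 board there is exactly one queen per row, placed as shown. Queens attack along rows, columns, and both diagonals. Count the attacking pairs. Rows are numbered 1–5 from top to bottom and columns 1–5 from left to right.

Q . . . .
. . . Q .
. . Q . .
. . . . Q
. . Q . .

3

Same column: (3,3)–(5,3) (column 3).
Same diagonal: (1,1)–(3,3) (|1−3| = |1−3| = 2); (2,4)–(3,3) (|2−3| = |4−3| = 1).
Total attacking pairs: 3.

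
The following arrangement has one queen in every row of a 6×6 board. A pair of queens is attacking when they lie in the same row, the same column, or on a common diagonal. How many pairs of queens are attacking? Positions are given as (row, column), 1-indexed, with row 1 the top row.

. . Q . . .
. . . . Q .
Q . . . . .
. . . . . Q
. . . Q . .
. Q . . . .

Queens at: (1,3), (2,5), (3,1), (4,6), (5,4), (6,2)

Same diagonal: (1,3)–(3,1) (|1−3| = |3−1| = 2); (1,3)–(4,6) (|1−4| = |3−6| = 3).
Total attacking pairs: 2.

2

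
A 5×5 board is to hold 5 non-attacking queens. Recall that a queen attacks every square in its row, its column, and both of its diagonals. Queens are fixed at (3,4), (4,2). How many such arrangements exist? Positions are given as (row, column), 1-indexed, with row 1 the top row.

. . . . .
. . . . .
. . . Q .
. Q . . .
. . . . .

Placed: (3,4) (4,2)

Branch on row 1: col 1 → 0; col 3 → 1.
Sum: 0 + 1 = 1.

1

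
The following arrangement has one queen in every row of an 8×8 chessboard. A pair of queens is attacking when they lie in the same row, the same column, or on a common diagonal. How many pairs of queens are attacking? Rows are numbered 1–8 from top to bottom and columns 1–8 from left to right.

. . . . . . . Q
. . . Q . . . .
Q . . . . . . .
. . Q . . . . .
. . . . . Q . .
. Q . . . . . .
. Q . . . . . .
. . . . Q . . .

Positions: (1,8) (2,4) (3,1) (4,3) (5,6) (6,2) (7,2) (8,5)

Same column: (6,2)–(7,2) (column 2).
Same diagonal: (1,8)–(7,2) (|1−7| = |8−2| = 6).
Total attacking pairs: 2.

2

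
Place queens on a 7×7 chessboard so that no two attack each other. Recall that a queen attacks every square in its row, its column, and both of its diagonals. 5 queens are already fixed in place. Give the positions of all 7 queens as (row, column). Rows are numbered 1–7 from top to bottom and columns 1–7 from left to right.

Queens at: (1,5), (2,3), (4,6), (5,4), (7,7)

Row 3: attacked by (1,5)→{3,5,7}; (2,3)→{2,3,4}; (4,6)→{5,6,7}; (5,4)→{2,4,6}; (7,7)→{3,7}. Safe: 1. Place at column 1.
Row 6: attacked by (1,5)→{5}; (2,3)→{3,7}; (3,1)→{1,4}; (4,6)→{4,6}; (5,4)→{3,4,5}; (7,7)→{6,7}. Safe: 2. Place at column 2.
Columns [5, 3, 1, 6, 4, 2, 7], r−c [-4, -1, 2, -2, 1, 4, 0], r+c [6, 5, 4, 10, 9, 8, 14] are all distinct, so no two queens attack.

(1,5) (2,3) (3,1) (4,6) (5,4) (6,2) (7,7)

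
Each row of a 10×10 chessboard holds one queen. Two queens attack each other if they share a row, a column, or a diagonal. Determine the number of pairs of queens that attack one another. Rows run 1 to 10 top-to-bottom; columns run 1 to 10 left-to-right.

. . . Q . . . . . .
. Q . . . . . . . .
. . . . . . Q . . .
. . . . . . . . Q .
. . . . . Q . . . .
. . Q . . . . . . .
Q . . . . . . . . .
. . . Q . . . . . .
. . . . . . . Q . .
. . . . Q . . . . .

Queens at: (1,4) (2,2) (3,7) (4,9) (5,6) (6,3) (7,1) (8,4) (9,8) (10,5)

1

Same column: (1,4)–(8,4) (column 4).
Total attacking pairs: 1.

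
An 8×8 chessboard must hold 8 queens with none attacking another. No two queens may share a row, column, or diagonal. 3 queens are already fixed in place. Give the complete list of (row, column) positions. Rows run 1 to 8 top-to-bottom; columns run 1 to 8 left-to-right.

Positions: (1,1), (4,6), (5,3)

(1,1) (2,5) (3,8) (4,6) (5,3) (6,7) (7,2) (8,4)

Row 2: attacked by (1,1)→{1,2}; (4,6)→{4,6,8}; (5,3)→{3,6}. Safe: 5, 7. Place at column 5.
Row 3: attacked by (1,1)→{1,3}; (2,5)→{4,5,6}; (4,6)→{5,6,7}; (5,3)→{1,3,5}. Safe: 2, 8. Place at column 8.
Row 6: attacked by (1,1)→{1,6}; (2,5)→{1,5}; (3,8)→{5,8}; (4,6)→{4,6,8}; (5,3)→{2,3,4}. Safe: 7. Place at column 7.
Row 7: attacked by (1,1)→{1,7}; (2,5)→{5}; (3,8)→{4,8}; (4,6)→{3,6}; (5,3)→{1,3,5}; (6,7)→{6,7,8}. Safe: 2. Place at column 2.
Row 8: attacked by (1,1)→{1,8}; (2,5)→{5}; (3,8)→{3,8}; (4,6)→{2,6}; (5,3)→{3,6}; (6,7)→{5,7}; (7,2)→{1,2,3}. Safe: 4. Place at column 4.
Columns [1, 5, 8, 6, 3, 7, 2, 4], r−c [0, -3, -5, -2, 2, -1, 5, 4], r+c [2, 7, 11, 10, 8, 13, 9, 12] are all distinct, so no two queens attack.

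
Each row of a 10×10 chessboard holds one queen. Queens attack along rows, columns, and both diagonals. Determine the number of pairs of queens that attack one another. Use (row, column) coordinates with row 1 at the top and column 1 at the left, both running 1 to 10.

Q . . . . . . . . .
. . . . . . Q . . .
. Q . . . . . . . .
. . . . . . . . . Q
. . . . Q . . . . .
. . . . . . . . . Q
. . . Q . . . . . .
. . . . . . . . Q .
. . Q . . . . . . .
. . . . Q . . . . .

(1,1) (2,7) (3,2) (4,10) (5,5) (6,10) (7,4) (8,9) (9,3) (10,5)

Same column: (4,10)–(6,10) (column 10); (5,5)–(10,5) (column 5).
Same diagonal: (1,1)–(5,5) (|1−5| = |1−5| = 4).
Total attacking pairs: 3.

3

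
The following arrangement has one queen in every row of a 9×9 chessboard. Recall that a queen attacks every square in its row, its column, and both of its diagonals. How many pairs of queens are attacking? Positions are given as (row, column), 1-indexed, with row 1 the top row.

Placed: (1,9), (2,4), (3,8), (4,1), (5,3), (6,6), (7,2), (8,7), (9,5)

0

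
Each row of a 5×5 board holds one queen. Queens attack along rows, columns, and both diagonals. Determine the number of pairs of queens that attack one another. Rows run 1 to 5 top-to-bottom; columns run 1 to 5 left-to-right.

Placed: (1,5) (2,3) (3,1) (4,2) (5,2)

3

Same column: (4,2)–(5,2) (column 2).
Same diagonal: (1,5)–(4,2) (|1−4| = |5−2| = 3); (3,1)–(4,2) (|3−4| = |1−2| = 1).
Total attacking pairs: 3.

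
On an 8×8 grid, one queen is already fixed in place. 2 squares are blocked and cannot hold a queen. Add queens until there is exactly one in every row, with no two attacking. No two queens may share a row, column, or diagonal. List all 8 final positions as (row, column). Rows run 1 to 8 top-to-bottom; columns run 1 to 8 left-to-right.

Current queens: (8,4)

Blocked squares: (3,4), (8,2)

Row 1: attacked by (8,4)→{4}. Safe: 1, 2, 3, 5, 6, 7, 8. Place at column 6.
Row 2: attacked by (1,6)→{5,6,7}; (8,4)→{4}. Safe: 1, 2, 3, 8. Place at column 1.
Row 3: attacked by (1,6)→{4,6,8}; (2,1)→{1,2}; (8,4)→{4}. Blocked: 4. Safe: 3, 5, 7. Place at column 5.
Row 4: attacked by (1,6)→{3,6}; (2,1)→{1,3}; (3,5)→{4,5,6}; (8,4)→{4,8}. Safe: 2, 7. Place at column 2.
Row 5: attacked by (1,6)→{2,6}; (2,1)→{1,4}; (3,5)→{3,5,7}; (4,2)→{1,2,3}; (8,4)→{1,4,7}. Safe: 8. Place at column 8.
Row 6: attacked by (1,6)→{1,6}; (2,1)→{1,5}; (3,5)→{2,5,8}; (4,2)→{2,4}; (5,8)→{7,8}; (8,4)→{2,4,6}. Safe: 3. Place at column 3.
Row 7: attacked by (1,6)→{6}; (2,1)→{1,6}; (3,5)→{1,5}; (4,2)→{2,5}; (5,8)→{6,8}; (6,3)→{2,3,4}; (8,4)→{3,4,5}. Safe: 7. Place at column 7.
Columns [6, 1, 5, 2, 8, 3, 7, 4], r−c [-5, 1, -2, 2, -3, 3, 0, 4], r+c [7, 3, 8, 6, 13, 9, 14, 12] are all distinct, so no two queens attack.

(1,6) (2,1) (3,5) (4,2) (5,8) (6,3) (7,7) (8,4)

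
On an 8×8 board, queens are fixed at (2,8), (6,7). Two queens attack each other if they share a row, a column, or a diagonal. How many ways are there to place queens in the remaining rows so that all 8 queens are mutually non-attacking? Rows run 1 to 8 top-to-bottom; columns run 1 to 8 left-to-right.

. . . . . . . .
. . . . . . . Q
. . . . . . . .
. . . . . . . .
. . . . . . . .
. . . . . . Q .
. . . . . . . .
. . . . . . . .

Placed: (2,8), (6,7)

2

Branch on row 1: col 1 → 0; col 3 → 0; col 4 → 1; col 5 → 0; col 6 → 1.
Sum: 0 + 0 + 1 + 0 + 1 = 2.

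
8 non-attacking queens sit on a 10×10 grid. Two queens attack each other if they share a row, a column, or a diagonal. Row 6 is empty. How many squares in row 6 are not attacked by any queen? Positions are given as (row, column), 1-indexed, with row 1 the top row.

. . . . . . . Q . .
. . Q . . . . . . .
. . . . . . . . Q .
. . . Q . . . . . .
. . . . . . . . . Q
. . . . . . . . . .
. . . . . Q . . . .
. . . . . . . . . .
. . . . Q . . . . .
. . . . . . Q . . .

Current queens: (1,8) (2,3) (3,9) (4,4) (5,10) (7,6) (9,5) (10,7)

(1,8) attacks row 6 at column 8 and diagonals 3.
(2,3) attacks row 6 at column 3 and diagonals 7.
(3,9) attacks row 6 at column 9 and diagonals 6.
(4,4) attacks row 6 at column 4 and diagonals 2, 6.
(5,10) attacks row 6 at column 10 and diagonals 9.
(7,6) attacks row 6 at column 6 and diagonals 5, 7.
(9,5) attacks row 6 at column 5 and diagonals 2, 8.
(10,7) attacks row 6 at column 7 and diagonals 3.
Attacked columns: {2, 3, 4, 5, 6, 7, 8, 9, 10}. Safe: {1}.

1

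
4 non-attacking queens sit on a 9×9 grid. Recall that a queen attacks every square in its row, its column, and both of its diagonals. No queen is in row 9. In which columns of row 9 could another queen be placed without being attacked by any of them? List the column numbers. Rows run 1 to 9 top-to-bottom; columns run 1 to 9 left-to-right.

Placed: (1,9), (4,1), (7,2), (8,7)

(1,9) attacks row 9 at column 9 and diagonals 1.
(4,1) attacks row 9 at column 1 and diagonals 6.
(7,2) attacks row 9 at column 2 and diagonals 4.
(8,7) attacks row 9 at column 7 and diagonals 6, 8.
Attacked columns: {1, 2, 4, 6, 7, 8, 9}. Safe: {3, 5}.

columns 3, 5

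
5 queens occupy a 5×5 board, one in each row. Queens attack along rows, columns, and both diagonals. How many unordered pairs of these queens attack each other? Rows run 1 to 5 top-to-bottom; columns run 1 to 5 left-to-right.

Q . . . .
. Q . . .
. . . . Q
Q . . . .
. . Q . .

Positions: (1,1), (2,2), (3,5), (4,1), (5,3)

Same column: (1,1)–(4,1) (column 1).
Same diagonal: (1,1)–(2,2) (|1−2| = |1−2| = 1); (3,5)–(5,3) (|3−5| = |5−3| = 2).
Total attacking pairs: 3.

3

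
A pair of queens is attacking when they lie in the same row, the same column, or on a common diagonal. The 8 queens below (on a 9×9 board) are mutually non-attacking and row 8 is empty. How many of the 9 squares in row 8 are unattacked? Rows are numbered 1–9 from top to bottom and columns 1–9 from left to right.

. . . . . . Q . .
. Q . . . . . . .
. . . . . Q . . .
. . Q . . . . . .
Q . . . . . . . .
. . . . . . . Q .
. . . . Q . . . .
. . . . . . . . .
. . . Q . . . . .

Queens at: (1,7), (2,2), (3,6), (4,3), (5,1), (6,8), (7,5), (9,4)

1

(1,7) attacks row 8 at column 7.
(2,2) attacks row 8 at column 2 and diagonals 8.
(3,6) attacks row 8 at column 6 and diagonals 1.
(4,3) attacks row 8 at column 3 and diagonals 7.
(5,1) attacks row 8 at column 1 and diagonals 4.
(6,8) attacks row 8 at column 8 and diagonals 6.
(7,5) attacks row 8 at column 5 and diagonals 4, 6.
(9,4) attacks row 8 at column 4 and diagonals 3, 5.
Attacked columns: {1, 2, 3, 4, 5, 6, 7, 8}. Safe: {9}.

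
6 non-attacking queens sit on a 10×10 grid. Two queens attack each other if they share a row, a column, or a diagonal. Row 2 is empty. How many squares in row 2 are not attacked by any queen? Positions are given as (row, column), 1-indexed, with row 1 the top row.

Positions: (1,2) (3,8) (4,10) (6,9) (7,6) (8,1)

(1,2) attacks row 2 at column 2 and diagonals 1, 3.
(3,8) attacks row 2 at column 8 and diagonals 7, 9.
(4,10) attacks row 2 at column 10 and diagonals 8.
(6,9) attacks row 2 at column 9 and diagonals 5.
(7,6) attacks row 2 at column 6 and diagonals 1.
(8,1) attacks row 2 at column 1 and diagonals 7.
Attacked columns: {1, 2, 3, 5, 6, 7, 8, 9, 10}. Safe: {4}.

1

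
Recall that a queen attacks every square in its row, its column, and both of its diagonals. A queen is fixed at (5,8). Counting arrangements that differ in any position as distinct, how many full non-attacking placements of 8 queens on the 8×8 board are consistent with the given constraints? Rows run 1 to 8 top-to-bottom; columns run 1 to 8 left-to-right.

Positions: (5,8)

18

Branch on row 1: col 1 → 1; col 2 → 1; col 3 → 4; col 5 → 5; col 6 → 4; col 7 → 3.
Sum: 1 + 1 + 4 + 5 + 4 + 3 = 18.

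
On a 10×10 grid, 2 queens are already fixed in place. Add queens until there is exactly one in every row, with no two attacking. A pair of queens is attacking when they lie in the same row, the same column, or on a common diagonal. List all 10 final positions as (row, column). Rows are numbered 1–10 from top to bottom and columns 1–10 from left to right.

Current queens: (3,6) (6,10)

(1,3) (2,1) (3,6) (4,9) (5,5) (6,10) (7,8) (8,4) (9,2) (10,7)

Row 1: attacked by (3,6)→{4,6,8}; (6,10)→{5,10}. Safe: 1, 2, 3, 7, 9. Place at column 3.
Row 2: attacked by (1,3)→{2,3,4}; (3,6)→{5,6,7}; (6,10)→{6,10}. Safe: 1, 8, 9. Place at column 1.
Row 4: attacked by (1,3)→{3,6}; (2,1)→{1,3}; (3,6)→{5,6,7}; (6,10)→{8,10}. Safe: 2, 4, 9. Place at column 9.
Row 5: attacked by (1,3)→{3,7}; (2,1)→{1,4}; (3,6)→{4,6,8}; (4,9)→{8,9,10}; (6,10)→{9,10}. Safe: 2, 5. Place at column 5.
Row 7: attacked by (1,3)→{3,9}; (2,1)→{1,6}; (3,6)→{2,6,10}; (4,9)→{6,9}; (5,5)→{3,5,7}; (6,10)→{9,10}. Safe: 4, 8. Place at column 8.
Row 8: attacked by (1,3)→{3,10}; (2,1)→{1,7}; (3,6)→{1,6}; (4,9)→{5,9}; (5,5)→{2,5,8}; (6,10)→{8,10}; (7,8)→{7,8,9}. Safe: 4. Place at column 4.
Row 9: attacked by (1,3)→{3}; (2,1)→{1,8}; (3,6)→{6}; (4,9)→{4,9}; (5,5)→{1,5,9}; (6,10)→{7,10}; (7,8)→{6,8,10}; (8,4)→{3,4,5}. Safe: 2. Place at column 2.
Row 10: attacked by (1,3)→{3}; (2,1)→{1,9}; (3,6)→{6}; (4,9)→{3,9}; (5,5)→{5,10}; (6,10)→{6,10}; (7,8)→{5,8}; (8,4)→{2,4,6}; (9,2)→{1,2,3}. Safe: 7. Place at column 7.
Columns [3, 1, 6, 9, 5, 10, 8, 4, 2, 7], r−c [-2, 1, -3, -5, 0, -4, -1, 4, 7, 3], r+c [4, 3, 9, 13, 10, 16, 15, 12, 11, 17] are all distinct, so no two queens attack.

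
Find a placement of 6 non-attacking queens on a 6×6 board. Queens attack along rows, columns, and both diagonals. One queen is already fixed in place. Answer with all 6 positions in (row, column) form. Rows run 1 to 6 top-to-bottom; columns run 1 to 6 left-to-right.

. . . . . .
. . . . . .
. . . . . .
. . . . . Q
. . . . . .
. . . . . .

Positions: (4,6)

(1,5) (2,3) (3,1) (4,6) (5,4) (6,2)

Row 1: attacked by (4,6)→{3,6}. Safe: 1, 2, 4, 5. Place at column 5.
Row 2: attacked by (1,5)→{4,5,6}; (4,6)→{4,6}. Safe: 1, 2, 3. Place at column 3.
Row 3: attacked by (1,5)→{3,5}; (2,3)→{2,3,4}; (4,6)→{5,6}. Safe: 1. Place at column 1.
Row 5: attacked by (1,5)→{1,5}; (2,3)→{3,6}; (3,1)→{1,3}; (4,6)→{5,6}. Safe: 2, 4. Place at column 4.
Row 6: attacked by (1,5)→{5}; (2,3)→{3}; (3,1)→{1,4}; (4,6)→{4,6}; (5,4)→{3,4,5}. Safe: 2. Place at column 2.
Columns [5, 3, 1, 6, 4, 2], r−c [-4, -1, 2, -2, 1, 4], r+c [6, 5, 4, 10, 9, 8] are all distinct, so no two queens attack.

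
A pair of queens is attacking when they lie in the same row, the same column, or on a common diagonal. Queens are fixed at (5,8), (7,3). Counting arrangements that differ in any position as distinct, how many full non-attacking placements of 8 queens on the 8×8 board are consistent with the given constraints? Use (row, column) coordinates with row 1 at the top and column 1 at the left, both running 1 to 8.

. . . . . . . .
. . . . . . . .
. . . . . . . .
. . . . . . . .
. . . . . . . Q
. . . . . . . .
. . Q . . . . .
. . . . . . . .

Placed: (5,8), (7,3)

3

Branch on row 1: col 1 → 0; col 2 → 0; col 5 → 1; col 6 → 0; col 7 → 2.
Sum: 0 + 0 + 1 + 0 + 2 = 3.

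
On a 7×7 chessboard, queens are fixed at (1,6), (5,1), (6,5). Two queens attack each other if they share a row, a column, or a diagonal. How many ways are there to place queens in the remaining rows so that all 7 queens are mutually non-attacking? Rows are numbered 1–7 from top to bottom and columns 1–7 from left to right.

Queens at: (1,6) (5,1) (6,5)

Branch on row 2: col 2 → 0; col 3 → 1.
Sum: 0 + 1 = 1.

1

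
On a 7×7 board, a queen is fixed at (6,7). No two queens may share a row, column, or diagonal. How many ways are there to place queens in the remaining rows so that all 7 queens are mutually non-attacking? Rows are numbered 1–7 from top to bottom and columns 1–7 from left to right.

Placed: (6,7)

7

Branch on row 1: col 1 → 1; col 3 → 2; col 4 → 2; col 5 → 1; col 6 → 1.
Sum: 1 + 2 + 2 + 1 + 1 = 7.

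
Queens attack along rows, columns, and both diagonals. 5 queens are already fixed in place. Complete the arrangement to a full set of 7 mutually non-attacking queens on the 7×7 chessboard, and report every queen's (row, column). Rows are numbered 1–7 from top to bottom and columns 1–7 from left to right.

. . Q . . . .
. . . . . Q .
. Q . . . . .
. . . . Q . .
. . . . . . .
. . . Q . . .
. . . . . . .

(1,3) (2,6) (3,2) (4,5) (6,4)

(1,3) (2,6) (3,2) (4,5) (5,1) (6,4) (7,7)

Row 5: attacked by (1,3)→{3,7}; (2,6)→{3,6}; (3,2)→{2,4}; (4,5)→{4,5,6}; (6,4)→{3,4,5}. Safe: 1. Place at column 1.
Row 7: attacked by (1,3)→{3}; (2,6)→{1,6}; (3,2)→{2,6}; (4,5)→{2,5}; (5,1)→{1,3}; (6,4)→{3,4,5}. Safe: 7. Place at column 7.
Columns [3, 6, 2, 5, 1, 4, 7], r−c [-2, -4, 1, -1, 4, 2, 0], r+c [4, 8, 5, 9, 6, 10, 14] are all distinct, so no two queens attack.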